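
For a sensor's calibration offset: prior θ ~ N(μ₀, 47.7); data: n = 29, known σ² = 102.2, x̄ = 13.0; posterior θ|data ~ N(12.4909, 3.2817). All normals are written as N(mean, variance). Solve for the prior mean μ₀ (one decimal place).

μ₀ = 5.6

The posterior mean is a precision-weighted average: μ_n = (τ₀μ₀ + τ_data·x̄)/(τ₀+τ_data), with τ₀=1/σ₀² and τ_data=n/σ².
Here τ₀ = 1/47.7 = 0.020964 and τ_data = 29/102.2 = 0.283757, so τ_n = 0.304721.
Rearranging for μ₀: μ₀ = (μ_n·τ_n − τ_data·x̄)/τ₀ = (12.4909·0.304721 − 0.283757·13.0) / 0.020964 = 0.117399/0.020964 ≈ 5.6.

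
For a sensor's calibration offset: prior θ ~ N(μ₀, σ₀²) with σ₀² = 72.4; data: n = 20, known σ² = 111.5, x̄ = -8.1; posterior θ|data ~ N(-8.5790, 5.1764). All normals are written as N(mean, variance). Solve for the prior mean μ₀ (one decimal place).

μ₀ = -14.8

With known observation variance, the Normal–Normal posterior has precision τ_n = τ₀ + n/σ² and mean μ_n = (τ₀μ₀ + (n/σ²)x̄)/τ_n.
Here τ₀ = 1/72.4 = 0.013812 and τ_data = 20/111.5 = 0.179372, so τ_n = 0.193184.
Rearranging for μ₀: μ₀ = (μ_n·τ_n − τ_data·x̄)/τ₀ = (-8.5790·0.193184 − 0.179372·-8.1) / 0.013812 = -0.204412/0.013812 ≈ -14.8.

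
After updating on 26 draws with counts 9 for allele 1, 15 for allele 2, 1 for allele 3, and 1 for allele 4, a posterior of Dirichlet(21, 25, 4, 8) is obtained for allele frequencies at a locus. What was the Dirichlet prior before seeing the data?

For a Dirichlet(α) prior with multinomial counts c, the posterior is Dirichlet(α + c) componentwise.
Subtract each count from the matching posterior parameter: 21−9=12, 25−15=10, 4−1=3, 8−1=7.

Dirichlet(12, 10, 3, 7)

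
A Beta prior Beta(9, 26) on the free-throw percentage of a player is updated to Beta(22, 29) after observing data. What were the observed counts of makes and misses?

13 makes and 3 misses

Under Beta–binomial conjugacy the posterior parameters are (α+s, β+f).
So s = 22 − 9 = 13 and f = 29 − 26 = 3.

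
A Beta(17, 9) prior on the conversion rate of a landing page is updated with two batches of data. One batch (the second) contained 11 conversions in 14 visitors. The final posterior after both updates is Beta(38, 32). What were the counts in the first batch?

10 conversions and 20 bounces

Because Beta–binomial updating is additive in the counts, the combined data contributed (α_post−α_prior, β_post−β_prior) successes and failures.
Total across both batches: 38−17=21 conversions, 32−9=23 bounces.
Subtract the second batch: 21−11=10 conversions and 23−3=20 bounces.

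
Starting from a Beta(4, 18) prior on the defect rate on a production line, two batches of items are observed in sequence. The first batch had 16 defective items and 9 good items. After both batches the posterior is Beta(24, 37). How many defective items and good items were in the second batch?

Because Beta–binomial updating is additive in the counts, the combined data contributed (α_post−α_prior, β_post−β_prior) successes and failures.
Total across both batches: 24−4=20 defective items, 37−18=19 good items.
Subtract the first batch: 20−16=4 defective items and 19−9=10 good items.

4 defective items and 10 good items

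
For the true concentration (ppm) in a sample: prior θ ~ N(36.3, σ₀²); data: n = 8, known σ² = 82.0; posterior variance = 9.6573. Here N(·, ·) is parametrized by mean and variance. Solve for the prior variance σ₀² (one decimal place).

σ₀² = 167.0

Posterior precision equals prior precision plus data precision: 1/σ_n² = 1/σ₀² + n/σ².
So 1/σ₀² = 1/9.6573 − 8/82.0 = 0.103549 − 0.097561 = 0.005988.
Hence σ₀² = 1/0.005988 ≈ 167.0.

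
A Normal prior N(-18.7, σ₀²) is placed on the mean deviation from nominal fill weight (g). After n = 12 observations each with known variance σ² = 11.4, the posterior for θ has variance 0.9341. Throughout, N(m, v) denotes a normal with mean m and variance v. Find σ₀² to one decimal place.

For the Normal–Normal model with known σ², precisions add: τ_n = τ₀ + n/σ².
So 1/σ₀² = 1/0.9341 − 12/11.4 = 1.070549 − 1.052632 = 0.017917.
Hence σ₀² = 1/0.017917 ≈ 55.8.

σ₀² = 55.8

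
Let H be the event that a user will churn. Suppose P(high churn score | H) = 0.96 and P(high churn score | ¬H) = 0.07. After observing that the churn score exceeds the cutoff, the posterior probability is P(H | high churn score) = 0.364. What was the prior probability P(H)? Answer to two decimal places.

P(H) = 0.04

In odds form, posterior odds = prior odds × likelihood ratio, so prior odds = posterior odds ÷ LR.
Posterior odds = 0.364/(1−0.364) = 0.5723. LR = 0.96/0.07 = 13.7143.
Prior odds = 0.5723/13.7143 = 0.0417, so P(H) = 0.0417/(1+0.0417) ≈ 0.04.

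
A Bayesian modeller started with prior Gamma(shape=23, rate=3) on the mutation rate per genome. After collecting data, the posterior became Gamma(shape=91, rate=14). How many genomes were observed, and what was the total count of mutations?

n = 11 genomes with total 68 mutations

A Gamma(α, β) prior (rate parametrization) on a Poisson rate with n observations summing to S gives posterior Gamma(α+S, β+n).
Matching: Σxᵢ = 91 − 23 = 68 and n = 14 − 3 = 11.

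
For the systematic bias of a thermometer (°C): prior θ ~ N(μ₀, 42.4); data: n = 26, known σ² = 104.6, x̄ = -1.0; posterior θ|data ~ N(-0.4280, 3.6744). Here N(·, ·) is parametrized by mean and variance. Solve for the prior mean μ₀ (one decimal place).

μ₀ = 5.6

The posterior mean is a precision-weighted average: μ_n = (τ₀μ₀ + τ_data·x̄)/(τ₀+τ_data), with τ₀=1/σ₀² and τ_data=n/σ².
Here τ₀ = 1/42.4 = 0.023585 and τ_data = 26/104.6 = 0.248566, so τ_n = 0.272151.
Rearranging for μ₀: μ₀ = (μ_n·τ_n − τ_data·x̄)/τ₀ = (-0.4280·0.272151 − 0.248566·-1.0) / 0.023585 = 0.132085/0.023585 ≈ 5.6.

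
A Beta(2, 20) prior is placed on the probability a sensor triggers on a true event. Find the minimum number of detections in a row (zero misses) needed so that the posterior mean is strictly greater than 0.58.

After k detections and 0 misses the posterior is Beta(2+k, 20), with mean (2+k)/(2+20+k).
Set (2+k)/(22+k) > 0.58 and solve: k > (0.58·22 − 2)/(1 − 0.58) = 25.619.
The smallest integer exceeding 25.619 is 26, and checking k=26: (28)/(48) = 0.5833 > 0.58.

k = 26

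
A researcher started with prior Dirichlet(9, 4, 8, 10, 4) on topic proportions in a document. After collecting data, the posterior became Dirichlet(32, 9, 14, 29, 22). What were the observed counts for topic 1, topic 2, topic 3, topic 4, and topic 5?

counts (23, 5, 6, 19, 18)

For a Dirichlet(α) prior with multinomial counts c, the posterior is Dirichlet(α + c) componentwise.
Counts are posterior − prior componentwise: 32−9=23, 9−4=5, 14−8=6, 29−10=19, 22−4=18.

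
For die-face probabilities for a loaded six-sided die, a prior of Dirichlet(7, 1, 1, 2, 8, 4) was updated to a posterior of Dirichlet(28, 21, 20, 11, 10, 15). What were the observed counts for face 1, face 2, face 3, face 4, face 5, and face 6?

For a Dirichlet(α) prior with multinomial counts c, the posterior is Dirichlet(α + c) componentwise.
Counts are posterior − prior componentwise: 28−7=21, 21−1=20, 20−1=19, 11−2=9, 10−8=2, 15−4=11.

counts (21, 20, 19, 9, 2, 11)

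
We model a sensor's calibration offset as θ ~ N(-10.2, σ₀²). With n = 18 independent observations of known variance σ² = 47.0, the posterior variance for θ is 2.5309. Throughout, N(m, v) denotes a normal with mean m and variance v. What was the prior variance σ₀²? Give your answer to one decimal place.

For the Normal–Normal model with known σ², precisions add: τ_n = τ₀ + n/σ².
So 1/σ₀² = 1/2.5309 − 18/47.0 = 0.395116 − 0.382979 = 0.012137.
Hence σ₀² = 1/0.012137 ≈ 82.4.

σ₀² = 82.4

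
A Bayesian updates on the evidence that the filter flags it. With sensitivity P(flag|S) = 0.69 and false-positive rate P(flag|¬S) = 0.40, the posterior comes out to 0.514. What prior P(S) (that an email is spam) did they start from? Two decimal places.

In odds form, posterior odds = prior odds × likelihood ratio, so prior odds = posterior odds ÷ LR.
Posterior odds = 0.514/(1−0.514) = 1.0576. LR = 0.69/0.40 = 1.7250.
Prior odds = 1.0576/1.7250 = 0.6131, so P(S) = 0.6131/(1+0.6131) ≈ 0.38.

P(S) = 0.38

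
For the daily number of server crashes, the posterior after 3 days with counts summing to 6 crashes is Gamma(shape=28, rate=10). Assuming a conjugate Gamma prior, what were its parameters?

Gamma–Poisson conjugacy: posterior shape = α + Σxᵢ, posterior rate = β + n.
So α = 28 − 6 = 22 and β = 10 − 3 = 7.

Gamma(shape=22, rate=7)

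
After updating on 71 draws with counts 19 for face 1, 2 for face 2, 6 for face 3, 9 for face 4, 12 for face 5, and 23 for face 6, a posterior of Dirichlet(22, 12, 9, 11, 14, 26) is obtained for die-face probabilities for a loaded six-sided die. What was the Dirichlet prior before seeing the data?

Dirichlet(3, 10, 3, 2, 2, 3)

For a Dirichlet(α) prior with multinomial counts c, the posterior is Dirichlet(α + c) componentwise.
Subtract each count from the matching posterior parameter: 22−19=3, 12−2=10, 9−6=3, 11−9=2, 14−12=2, 26−23=3.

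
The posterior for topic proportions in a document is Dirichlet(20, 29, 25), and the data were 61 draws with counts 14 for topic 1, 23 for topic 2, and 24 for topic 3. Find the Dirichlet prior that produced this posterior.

Dirichlet(6, 6, 1)

For a Dirichlet(α) prior with multinomial counts c, the posterior is Dirichlet(α + c) componentwise.
Subtract each count from the matching posterior parameter: 20−14=6, 29−23=6, 25−24=1.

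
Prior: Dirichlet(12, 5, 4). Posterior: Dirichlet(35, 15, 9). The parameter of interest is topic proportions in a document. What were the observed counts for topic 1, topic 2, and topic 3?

counts (23, 10, 5)

For a Dirichlet(α) prior with multinomial counts c, the posterior is Dirichlet(α + c) componentwise.
Counts are posterior − prior componentwise: 35−12=23, 15−5=10, 9−4=5.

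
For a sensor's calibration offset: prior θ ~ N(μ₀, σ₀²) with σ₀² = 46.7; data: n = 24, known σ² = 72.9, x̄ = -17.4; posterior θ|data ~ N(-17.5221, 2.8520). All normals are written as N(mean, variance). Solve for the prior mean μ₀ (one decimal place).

μ₀ = -19.4

The posterior mean is a precision-weighted average: μ_n = (τ₀μ₀ + τ_data·x̄)/(τ₀+τ_data), with τ₀=1/σ₀² and τ_data=n/σ².
Here τ₀ = 1/46.7 = 0.021413 and τ_data = 24/72.9 = 0.329218, so τ_n = 0.350631.
Rearranging for μ₀: μ₀ = (μ_n·τ_n − τ_data·x̄)/τ₀ = (-17.5221·0.350631 − 0.329218·-17.4) / 0.021413 = -0.415398/0.021413 ≈ -19.4.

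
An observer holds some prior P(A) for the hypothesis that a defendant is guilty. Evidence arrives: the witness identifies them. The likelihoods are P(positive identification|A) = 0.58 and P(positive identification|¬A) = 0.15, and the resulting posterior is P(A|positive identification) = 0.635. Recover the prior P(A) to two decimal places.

Bayes' rule in odds form gives O(A|E) = O(A)·[P(E|A)/P(E|¬A)], hence O(A) = O(A|E)/LR.
Posterior odds = 0.635/(1−0.635) = 1.7397. LR = 0.58/0.15 = 3.8667.
Prior odds = 1.7397/3.8667 = 0.4499, so P(A) = 0.4499/(1+0.4499) ≈ 0.31.

P(A) = 0.31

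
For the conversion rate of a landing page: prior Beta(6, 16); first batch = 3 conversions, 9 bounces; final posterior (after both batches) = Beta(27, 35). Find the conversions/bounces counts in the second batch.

Sequential conjugate updates are equivalent to a single update on the pooled data, so total successes = posterior α − prior α and total failures = posterior β − prior β.
Total across both batches: 27−6=21 conversions, 35−16=19 bounces.
Subtract the first batch: 21−3=18 conversions and 19−9=10 bounces.

18 conversions and 10 bounces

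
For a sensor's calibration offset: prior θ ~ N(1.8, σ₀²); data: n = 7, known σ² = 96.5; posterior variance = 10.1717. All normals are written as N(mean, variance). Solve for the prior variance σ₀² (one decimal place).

σ₀² = 38.8

For the Normal–Normal model with known σ², precisions add: τ_n = τ₀ + n/σ².
So 1/σ₀² = 1/10.1717 − 7/96.5 = 0.098312 − 0.072539 = 0.025773.
Hence σ₀² = 1/0.025773 ≈ 38.8.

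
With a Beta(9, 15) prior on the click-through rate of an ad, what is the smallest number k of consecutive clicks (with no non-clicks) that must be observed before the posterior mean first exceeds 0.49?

k = 6

After k clicks and 0 non-clicks the posterior is Beta(9+k, 15), with mean (9+k)/(9+15+k).
Set (9+k)/(24+k) > 0.49 and solve: k > (0.49·24 − 9)/(1 − 0.49) = 5.412.
The smallest integer exceeding 5.412 is 6.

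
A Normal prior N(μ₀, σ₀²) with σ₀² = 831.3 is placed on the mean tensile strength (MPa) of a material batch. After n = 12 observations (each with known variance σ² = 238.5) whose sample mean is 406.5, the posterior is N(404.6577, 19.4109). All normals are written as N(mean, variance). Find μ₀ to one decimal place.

μ₀ = 327.6

With known observation variance, the Normal–Normal posterior has precision τ_n = τ₀ + n/σ² and mean μ_n = (τ₀μ₀ + (n/σ²)x̄)/τ_n.
Here τ₀ = 1/831.3 = 0.001203 and τ_data = 12/238.5 = 0.050314, so τ_n = 0.051517.
Rearranging for μ₀: μ₀ = (μ_n·τ_n − τ_data·x̄)/τ₀ = (404.6577·0.051517 − 0.050314·406.5) / 0.001203 = 0.394110/0.001203 ≈ 327.6.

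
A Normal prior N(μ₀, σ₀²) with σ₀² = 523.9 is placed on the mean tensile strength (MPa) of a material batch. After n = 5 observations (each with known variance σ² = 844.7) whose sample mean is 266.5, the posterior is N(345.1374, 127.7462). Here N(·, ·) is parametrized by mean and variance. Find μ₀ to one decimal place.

The posterior mean is a precision-weighted average: μ_n = (τ₀μ₀ + τ_data·x̄)/(τ₀+τ_data), with τ₀=1/σ₀² and τ_data=n/σ².
Here τ₀ = 1/523.9 = 0.001909 and τ_data = 5/844.7 = 0.005919, so τ_n = 0.007828.
Rearranging for μ₀: μ₀ = (μ_n·τ_n − τ_data·x̄)/τ₀ = (345.1374·0.007828 − 0.005919·266.5) / 0.001909 = 1.124322/0.001909 ≈ 589.0.

μ₀ = 589.0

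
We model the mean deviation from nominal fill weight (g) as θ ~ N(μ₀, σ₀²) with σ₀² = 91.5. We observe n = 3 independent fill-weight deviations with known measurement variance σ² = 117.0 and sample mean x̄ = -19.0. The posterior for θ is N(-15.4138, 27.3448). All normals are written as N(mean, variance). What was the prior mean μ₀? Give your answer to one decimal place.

μ₀ = -7.0

With known observation variance, the Normal–Normal posterior has precision τ_n = τ₀ + n/σ² and mean μ_n = (τ₀μ₀ + (n/σ²)x̄)/τ_n.
Here τ₀ = 1/91.5 = 0.010929 and τ_data = 3/117.0 = 0.025641, so τ_n = 0.036570.
Rearranging for μ₀: μ₀ = (μ_n·τ_n − τ_data·x̄)/τ₀ = (-15.4138·0.036570 − 0.025641·-19.0) / 0.010929 = -0.076504/0.010929 ≈ -7.0.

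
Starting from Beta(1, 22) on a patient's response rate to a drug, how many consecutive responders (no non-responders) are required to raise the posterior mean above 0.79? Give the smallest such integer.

k = 82

After k responders and 0 non-responders the posterior is Beta(1+k, 22), with mean (1+k)/(1+22+k).
Set (1+k)/(23+k) > 0.79 and solve: k > (0.79·23 − 1)/(1 − 0.79) = 81.762.
The smallest integer exceeding 81.762 is 82, and checking k=82: (83)/(105) = 0.7905 > 0.79.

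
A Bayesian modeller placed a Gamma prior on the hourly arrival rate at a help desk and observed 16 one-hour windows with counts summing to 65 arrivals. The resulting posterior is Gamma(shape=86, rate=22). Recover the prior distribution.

Gamma(shape=21, rate=6)

Gamma–Poisson conjugacy: posterior shape = α + Σxᵢ, posterior rate = β + n.
So α = 86 − 65 = 21 and β = 22 − 16 = 6.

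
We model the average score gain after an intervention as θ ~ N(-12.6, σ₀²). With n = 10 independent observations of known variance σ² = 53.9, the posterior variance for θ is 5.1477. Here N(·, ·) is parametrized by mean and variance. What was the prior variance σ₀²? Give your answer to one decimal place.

For the Normal–Normal model with known σ², precisions add: τ_n = τ₀ + n/σ².
So 1/σ₀² = 1/5.1477 − 10/53.9 = 0.194262 − 0.185529 = 0.008733.
Hence σ₀² = 1/0.008733 ≈ 114.5.

σ₀² = 114.5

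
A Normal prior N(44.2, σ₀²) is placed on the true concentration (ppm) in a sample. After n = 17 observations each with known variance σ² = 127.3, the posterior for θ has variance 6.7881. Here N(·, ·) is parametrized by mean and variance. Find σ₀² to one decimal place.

Posterior precision equals prior precision plus data precision: 1/σ_n² = 1/σ₀² + n/σ².
So 1/σ₀² = 1/6.7881 − 17/127.3 = 0.147317 − 0.133543 = 0.013774.
Hence σ₀² = 1/0.013774 ≈ 72.6.

σ₀² = 72.6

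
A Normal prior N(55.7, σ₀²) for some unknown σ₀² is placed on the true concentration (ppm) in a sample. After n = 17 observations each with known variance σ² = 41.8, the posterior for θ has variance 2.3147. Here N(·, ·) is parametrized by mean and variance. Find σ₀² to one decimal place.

σ₀² = 39.5

For the Normal–Normal model with known σ², precisions add: τ_n = τ₀ + n/σ².
So 1/σ₀² = 1/2.3147 − 17/41.8 = 0.432021 − 0.406699 = 0.025322.
Hence σ₀² = 1/0.025322 ≈ 39.5.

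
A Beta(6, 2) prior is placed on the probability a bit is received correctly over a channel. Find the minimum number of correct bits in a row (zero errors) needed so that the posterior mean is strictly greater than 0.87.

k = 8

After k correct bits and 0 errors the posterior is Beta(6+k, 2), with mean (6+k)/(6+2+k).
Set (6+k)/(8+k) > 0.87 and solve: k > (0.87·8 − 6)/(1 − 0.87) = 7.385.
The smallest integer exceeding 7.385 is 8.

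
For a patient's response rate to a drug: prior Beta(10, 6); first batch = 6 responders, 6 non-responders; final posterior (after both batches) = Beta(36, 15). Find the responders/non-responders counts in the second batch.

Sequential conjugate updates are equivalent to a single update on the pooled data, so total successes = posterior α − prior α and total failures = posterior β − prior β.
Total across both batches: 36−10=26 responders, 15−6=9 non-responders.
Subtract the first batch: 26−6=20 responders and 9−6=3 non-responders.

20 responders and 3 non-responders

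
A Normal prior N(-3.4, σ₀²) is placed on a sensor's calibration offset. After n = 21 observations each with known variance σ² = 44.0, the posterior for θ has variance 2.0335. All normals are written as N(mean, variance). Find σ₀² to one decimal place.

σ₀² = 69.0

For the Normal–Normal model with known σ², precisions add: τ_n = τ₀ + n/σ².
So 1/σ₀² = 1/2.0335 − 21/44.0 = 0.491763 − 0.477273 = 0.014490.
Hence σ₀² = 1/0.014490 ≈ 69.0.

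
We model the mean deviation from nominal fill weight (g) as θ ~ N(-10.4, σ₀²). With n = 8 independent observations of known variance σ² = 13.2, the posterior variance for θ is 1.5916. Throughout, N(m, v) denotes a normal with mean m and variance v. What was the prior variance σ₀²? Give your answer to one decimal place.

Posterior precision equals prior precision plus data precision: 1/σ_n² = 1/σ₀² + n/σ².
So 1/σ₀² = 1/1.5916 − 8/13.2 = 0.628299 − 0.606061 = 0.022238.
Hence σ₀² = 1/0.022238 ≈ 45.0.

σ₀² = 45.0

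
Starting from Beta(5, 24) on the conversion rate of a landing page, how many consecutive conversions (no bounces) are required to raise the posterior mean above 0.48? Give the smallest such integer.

After k conversions and 0 bounces the posterior is Beta(5+k, 24), with mean (5+k)/(5+24+k).
Set (5+k)/(29+k) > 0.48 and solve: k > (0.48·29 − 5)/(1 − 0.48) = 17.154.
The smallest integer exceeding 17.154 is 18, and checking k=18: (23)/(47) = 0.4894 > 0.48.

k = 18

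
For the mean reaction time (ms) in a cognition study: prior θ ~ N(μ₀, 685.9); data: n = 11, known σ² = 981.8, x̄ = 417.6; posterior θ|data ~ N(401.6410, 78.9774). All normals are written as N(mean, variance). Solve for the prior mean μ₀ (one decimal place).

μ₀ = 279.0

The posterior mean is a precision-weighted average: μ_n = (τ₀μ₀ + τ_data·x̄)/(τ₀+τ_data), with τ₀=1/σ₀² and τ_data=n/σ².
Here τ₀ = 1/685.9 = 0.001458 and τ_data = 11/981.8 = 0.011204, so τ_n = 0.012662.
Rearranging for μ₀: μ₀ = (μ_n·τ_n − τ_data·x̄)/τ₀ = (401.6410·0.012662 − 0.011204·417.6) / 0.001458 = 0.406788/0.001458 ≈ 279.0.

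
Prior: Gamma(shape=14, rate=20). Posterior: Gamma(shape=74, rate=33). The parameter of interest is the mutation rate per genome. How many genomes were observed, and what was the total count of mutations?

A Gamma(α, β) prior (rate parametrization) on a Poisson rate with n observations summing to S gives posterior Gamma(α+S, β+n).
Matching: Σxᵢ = 74 − 14 = 60 and n = 33 − 20 = 13.

n = 13 genomes with total 60 mutations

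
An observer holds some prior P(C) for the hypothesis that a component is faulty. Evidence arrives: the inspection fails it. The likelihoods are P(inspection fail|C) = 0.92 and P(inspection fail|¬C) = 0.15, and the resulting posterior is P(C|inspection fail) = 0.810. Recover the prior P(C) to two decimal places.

P(C) = 0.41

Bayes' rule in odds form gives O(C|E) = O(C)·[P(E|C)/P(E|¬C)], hence O(C) = O(C|E)/LR.
Posterior odds = 0.810/(1−0.810) = 4.2632. LR = 0.92/0.15 = 6.1333.
Prior odds = 4.2632/6.1333 = 0.6951, so P(C) = 0.6951/(1+0.6951) ≈ 0.41.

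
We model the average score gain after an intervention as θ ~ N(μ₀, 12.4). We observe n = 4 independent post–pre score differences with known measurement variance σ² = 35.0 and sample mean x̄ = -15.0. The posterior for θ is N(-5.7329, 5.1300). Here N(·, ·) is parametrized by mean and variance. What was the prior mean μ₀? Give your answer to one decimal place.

μ₀ = 7.4

The posterior mean is a precision-weighted average: μ_n = (τ₀μ₀ + τ_data·x̄)/(τ₀+τ_data), with τ₀=1/σ₀² and τ_data=n/σ².
Here τ₀ = 1/12.4 = 0.080645 and τ_data = 4/35.0 = 0.114286, so τ_n = 0.194931.
Rearranging for μ₀: μ₀ = (μ_n·τ_n − τ_data·x̄)/τ₀ = (-5.7329·0.194931 − 0.114286·-15.0) / 0.080645 = 0.596770/0.080645 ≈ 7.4.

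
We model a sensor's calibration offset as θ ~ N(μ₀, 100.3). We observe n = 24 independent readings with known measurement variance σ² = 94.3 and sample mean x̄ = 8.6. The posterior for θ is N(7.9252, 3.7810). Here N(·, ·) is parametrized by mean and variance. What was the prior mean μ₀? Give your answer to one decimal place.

With known observation variance, the Normal–Normal posterior has precision τ_n = τ₀ + n/σ² and mean μ_n = (τ₀μ₀ + (n/σ²)x̄)/τ_n.
Here τ₀ = 1/100.3 = 0.009970 and τ_data = 24/94.3 = 0.254507, so τ_n = 0.264477.
Rearranging for μ₀: μ₀ = (μ_n·τ_n − τ_data·x̄)/τ₀ = (7.9252·0.264477 − 0.254507·8.6) / 0.009970 = -0.092727/0.009970 ≈ -9.3.

μ₀ = -9.3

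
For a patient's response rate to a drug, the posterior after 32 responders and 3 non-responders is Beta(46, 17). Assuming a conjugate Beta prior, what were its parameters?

Beta(14, 14)

Under Beta–binomial conjugacy the posterior parameters are (a+s, b+f).
So a = 46 − 32 = 14 and b = 17 − 3 = 14.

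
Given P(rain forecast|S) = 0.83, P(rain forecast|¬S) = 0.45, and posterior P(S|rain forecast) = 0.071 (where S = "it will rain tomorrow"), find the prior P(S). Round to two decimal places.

P(S) = 0.04

Bayes' rule in odds form gives O(S|E) = O(S)·[P(E|S)/P(E|¬S)], hence O(S) = O(S|E)/LR.
Posterior odds = 0.071/(1−0.071) = 0.0764. LR = 0.83/0.45 = 1.8444.
Prior odds = 0.0764/1.8444 = 0.0414, so P(S) = 0.0414/(1+0.0414) ≈ 0.04.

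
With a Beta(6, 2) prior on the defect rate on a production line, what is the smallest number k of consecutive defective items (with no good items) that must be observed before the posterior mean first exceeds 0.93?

k = 21

After k defective items and 0 good items the posterior is Beta(6+k, 2), with mean (6+k)/(6+2+k).
Set (6+k)/(8+k) > 0.93 and solve: k > (0.93·8 − 6)/(1 − 0.93) = 20.571.
The smallest integer exceeding 20.571 is 21, and checking k=21: (27)/(29) = 0.9310 > 0.93.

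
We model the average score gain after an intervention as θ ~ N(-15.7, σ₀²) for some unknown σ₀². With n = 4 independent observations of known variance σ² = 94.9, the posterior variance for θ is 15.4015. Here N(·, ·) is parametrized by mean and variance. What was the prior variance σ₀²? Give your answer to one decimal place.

σ₀² = 43.9

For the Normal–Normal model with known σ², precisions add: τ_n = τ₀ + n/σ².
So 1/σ₀² = 1/15.4015 − 4/94.9 = 0.064929 − 0.042150 = 0.022779.
Hence σ₀² = 1/0.022779 ≈ 43.9.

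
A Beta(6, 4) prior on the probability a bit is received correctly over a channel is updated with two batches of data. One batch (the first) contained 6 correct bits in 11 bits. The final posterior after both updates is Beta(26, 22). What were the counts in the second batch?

Sequential conjugate updates are equivalent to a single update on the pooled data, so total successes = posterior α − prior α and total failures = posterior β − prior β.
Total across both batches: 26−6=20 correct bits, 22−4=18 errors.
Subtract the first batch: 20−6=14 correct bits and 18−5=13 errors.

14 correct bits and 13 errors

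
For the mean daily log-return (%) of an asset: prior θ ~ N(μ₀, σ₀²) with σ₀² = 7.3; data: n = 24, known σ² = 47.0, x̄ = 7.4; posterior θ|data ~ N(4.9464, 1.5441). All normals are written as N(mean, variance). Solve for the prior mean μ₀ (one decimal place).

μ₀ = -4.2

With known observation variance, the Normal–Normal posterior has precision τ_n = τ₀ + n/σ² and mean μ_n = (τ₀μ₀ + (n/σ²)x̄)/τ_n.
Here τ₀ = 1/7.3 = 0.136986 and τ_data = 24/47.0 = 0.510638, so τ_n = 0.647624.
Rearranging for μ₀: μ₀ = (μ_n·τ_n − τ_data·x̄)/τ₀ = (4.9464·0.647624 − 0.510638·7.4) / 0.136986 = -0.575314/0.136986 ≈ -4.2.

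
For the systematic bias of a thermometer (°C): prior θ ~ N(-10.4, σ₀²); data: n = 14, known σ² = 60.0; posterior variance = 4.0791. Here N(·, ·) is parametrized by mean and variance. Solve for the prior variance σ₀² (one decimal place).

Posterior precision equals prior precision plus data precision: 1/σ_n² = 1/σ₀² + n/σ².
So 1/σ₀² = 1/4.0791 − 14/60.0 = 0.245152 − 0.233333 = 0.011819.
Hence σ₀² = 1/0.011819 ≈ 84.6.

σ₀² = 84.6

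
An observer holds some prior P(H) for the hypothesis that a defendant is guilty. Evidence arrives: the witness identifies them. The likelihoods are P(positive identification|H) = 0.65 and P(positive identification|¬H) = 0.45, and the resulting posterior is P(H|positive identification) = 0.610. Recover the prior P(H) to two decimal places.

P(H) = 0.52

In odds form, posterior odds = prior odds × likelihood ratio, so prior odds = posterior odds ÷ LR.
Posterior odds = 0.610/(1−0.610) = 1.5641. LR = 0.65/0.45 = 1.4444.
Prior odds = 1.5641/1.4444 = 1.0829, so P(H) = 1.0829/(1+1.0829) ≈ 0.52.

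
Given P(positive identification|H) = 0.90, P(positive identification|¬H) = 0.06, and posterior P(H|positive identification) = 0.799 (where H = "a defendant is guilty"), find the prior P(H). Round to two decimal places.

Bayes' rule in odds form gives O(H|E) = O(H)·[P(E|H)/P(E|¬H)], hence O(H) = O(H|E)/LR.
Posterior odds = 0.799/(1−0.799) = 3.9751. LR = 0.90/0.06 = 15.0000.
Prior odds = 3.9751/15.0000 = 0.2650, so P(H) = 0.2650/(1+0.2650) ≈ 0.21.

P(H) = 0.21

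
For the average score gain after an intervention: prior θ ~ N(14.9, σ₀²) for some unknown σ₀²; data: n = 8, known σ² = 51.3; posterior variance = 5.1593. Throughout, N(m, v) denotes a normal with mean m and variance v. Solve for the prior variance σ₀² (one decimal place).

For the Normal–Normal model with known σ², precisions add: τ_n = τ₀ + n/σ².
So 1/σ₀² = 1/5.1593 − 8/51.3 = 0.193825 − 0.155945 = 0.037880.
Hence σ₀² = 1/0.037880 ≈ 26.4.

σ₀² = 26.4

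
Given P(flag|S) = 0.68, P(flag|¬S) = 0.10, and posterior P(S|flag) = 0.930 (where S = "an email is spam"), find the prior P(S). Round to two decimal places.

In odds form, posterior odds = prior odds × likelihood ratio, so prior odds = posterior odds ÷ LR.
Posterior odds = 0.930/(1−0.930) = 13.2857. LR = 0.68/0.10 = 6.8000.
Prior odds = 13.2857/6.8000 = 1.9538, so P(S) = 1.9538/(1+1.9538) ≈ 0.66.

P(S) = 0.66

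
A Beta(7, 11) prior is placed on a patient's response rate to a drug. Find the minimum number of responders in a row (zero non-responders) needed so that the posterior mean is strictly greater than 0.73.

k = 23

After k responders and 0 non-responders the posterior is Beta(7+k, 11), with mean (7+k)/(7+11+k).
Set (7+k)/(18+k) > 0.73 and solve: k > (0.73·18 − 7)/(1 − 0.73) = 22.741.
The smallest integer exceeding 22.741 is 23.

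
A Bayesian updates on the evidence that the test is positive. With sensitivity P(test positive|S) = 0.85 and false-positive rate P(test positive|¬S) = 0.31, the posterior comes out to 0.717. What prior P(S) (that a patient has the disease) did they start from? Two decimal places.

In odds form, posterior odds = prior odds × likelihood ratio, so prior odds = posterior odds ÷ LR.
Posterior odds = 0.717/(1−0.717) = 2.5336. LR = 0.85/0.31 = 2.7419.
Prior odds = 2.5336/2.7419 = 0.9240, so P(S) = 0.9240/(1+0.9240) ≈ 0.48.

P(S) = 0.48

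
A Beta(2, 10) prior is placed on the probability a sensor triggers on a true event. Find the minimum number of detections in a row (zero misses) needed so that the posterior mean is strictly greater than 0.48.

After k detections and 0 misses the posterior is Beta(2+k, 10), with mean (2+k)/(2+10+k).
Set (2+k)/(12+k) > 0.48 and solve: k > (0.48·12 − 2)/(1 − 0.48) = 7.231.
The smallest integer exceeding 7.231 is 8, and checking k=8: (10)/(20) = 0.5000 > 0.48.

k = 8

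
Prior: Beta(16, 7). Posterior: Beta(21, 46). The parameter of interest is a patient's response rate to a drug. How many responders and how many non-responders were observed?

Beta is conjugate to the binomial likelihood: posterior = Beta(α+s, β+f).
Match parameters: s=21−16=5, f=46−7=39.

5 responders and 39 non-responders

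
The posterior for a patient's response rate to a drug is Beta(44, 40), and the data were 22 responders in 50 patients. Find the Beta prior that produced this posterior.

Under Beta–binomial conjugacy the posterior parameters are (α+s, β+f).
Subtract the data counts: 44−22=22, 40−28=12.

Beta(22, 12)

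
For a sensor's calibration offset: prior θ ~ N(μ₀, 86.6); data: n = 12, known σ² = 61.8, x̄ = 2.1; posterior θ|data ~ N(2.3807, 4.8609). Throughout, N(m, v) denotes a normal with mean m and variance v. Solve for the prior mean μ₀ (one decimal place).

With known observation variance, the Normal–Normal posterior has precision τ_n = τ₀ + n/σ² and mean μ_n = (τ₀μ₀ + (n/σ²)x̄)/τ_n.
Here τ₀ = 1/86.6 = 0.011547 and τ_data = 12/61.8 = 0.194175, so τ_n = 0.205722.
Rearranging for μ₀: μ₀ = (μ_n·τ_n − τ_data·x̄)/τ₀ = (2.3807·0.205722 − 0.194175·2.1) / 0.011547 = 0.081995/0.011547 ≈ 7.1.

μ₀ = 7.1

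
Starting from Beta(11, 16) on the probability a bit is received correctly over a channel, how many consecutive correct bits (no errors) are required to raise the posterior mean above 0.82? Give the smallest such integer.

k = 62

After k correct bits and 0 errors the posterior is Beta(11+k, 16), with mean (11+k)/(11+16+k).
Set (11+k)/(27+k) > 0.82 and solve: k > (0.82·27 − 11)/(1 − 0.82) = 61.889.
The smallest integer exceeding 61.889 is 62, and checking k=62: (73)/(89) = 0.8202 > 0.82.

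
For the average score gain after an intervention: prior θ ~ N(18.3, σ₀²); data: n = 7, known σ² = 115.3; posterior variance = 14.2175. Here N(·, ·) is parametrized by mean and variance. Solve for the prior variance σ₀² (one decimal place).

σ₀² = 103.9

For the Normal–Normal model with known σ², precisions add: τ_n = τ₀ + n/σ².
So 1/σ₀² = 1/14.2175 − 7/115.3 = 0.070336 − 0.060711 = 0.009625.
Hence σ₀² = 1/0.009625 ≈ 103.9.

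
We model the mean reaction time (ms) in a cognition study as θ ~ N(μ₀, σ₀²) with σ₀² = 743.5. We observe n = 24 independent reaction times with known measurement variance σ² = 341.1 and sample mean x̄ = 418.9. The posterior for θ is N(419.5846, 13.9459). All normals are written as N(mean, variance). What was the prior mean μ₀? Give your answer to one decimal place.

μ₀ = 455.4

The posterior mean is a precision-weighted average: μ_n = (τ₀μ₀ + τ_data·x̄)/(τ₀+τ_data), with τ₀=1/σ₀² and τ_data=n/σ².
Here τ₀ = 1/743.5 = 0.001345 and τ_data = 24/341.1 = 0.070361, so τ_n = 0.071706.
Rearranging for μ₀: μ₀ = (μ_n·τ_n − τ_data·x̄)/τ₀ = (419.5846·0.071706 − 0.070361·418.9) / 0.001345 = 0.612510/0.001345 ≈ 455.4.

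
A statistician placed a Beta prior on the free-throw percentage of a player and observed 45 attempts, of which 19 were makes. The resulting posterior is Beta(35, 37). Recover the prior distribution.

Beta(16, 11)

A Beta(a, b) prior with s successes and f failures in binomial data gives a Beta(a+s, b+f) posterior.
So a = 35 − 19 = 16 and b = 37 − 26 = 11.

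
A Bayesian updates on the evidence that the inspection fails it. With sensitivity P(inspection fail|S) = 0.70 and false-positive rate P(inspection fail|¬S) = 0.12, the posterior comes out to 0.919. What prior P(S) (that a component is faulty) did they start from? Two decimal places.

P(S) = 0.66

In odds form, posterior odds = prior odds × likelihood ratio, so prior odds = posterior odds ÷ LR.
Posterior odds = 0.919/(1−0.919) = 11.3457. LR = 0.70/0.12 = 5.8333.
Prior odds = 11.3457/5.8333 = 1.9450, so P(S) = 1.9450/(1+1.9450) ≈ 0.66.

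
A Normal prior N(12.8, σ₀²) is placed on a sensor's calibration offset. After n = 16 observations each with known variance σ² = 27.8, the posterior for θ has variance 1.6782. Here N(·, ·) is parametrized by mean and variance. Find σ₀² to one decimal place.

σ₀² = 49.2

For the Normal–Normal model with known σ², precisions add: τ_n = τ₀ + n/σ².
So 1/σ₀² = 1/1.6782 − 16/27.8 = 0.595877 − 0.575540 = 0.020337.
Hence σ₀² = 1/0.020337 ≈ 49.2.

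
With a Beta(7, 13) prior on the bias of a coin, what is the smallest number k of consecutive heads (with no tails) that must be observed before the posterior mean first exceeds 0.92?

After k heads and 0 tails the posterior is Beta(7+k, 13), with mean (7+k)/(7+13+k).
Set (7+k)/(20+k) > 0.92 and solve: k > (0.92·20 − 7)/(1 − 0.92) = 142.500.
The smallest integer exceeding 142.500 is 143, and checking k=143: (150)/(163) = 0.9202 > 0.92.

k = 143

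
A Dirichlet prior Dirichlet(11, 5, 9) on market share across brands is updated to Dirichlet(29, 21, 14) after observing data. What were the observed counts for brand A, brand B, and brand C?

For a Dirichlet(α) prior with multinomial counts c, the posterior is Dirichlet(α + c) componentwise.
Counts are posterior − prior componentwise: 29−11=18, 21−5=16, 14−9=5.

counts (18, 16, 5)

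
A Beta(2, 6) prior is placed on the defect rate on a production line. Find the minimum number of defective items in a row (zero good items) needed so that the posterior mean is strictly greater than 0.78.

After k defective items and 0 good items the posterior is Beta(2+k, 6), with mean (2+k)/(2+6+k).
Set (2+k)/(8+k) > 0.78 and solve: k > (0.78·8 − 2)/(1 − 0.78) = 19.273.
The smallest integer exceeding 19.273 is 20, and checking k=20: (22)/(28) = 0.7857 > 0.78.

k = 20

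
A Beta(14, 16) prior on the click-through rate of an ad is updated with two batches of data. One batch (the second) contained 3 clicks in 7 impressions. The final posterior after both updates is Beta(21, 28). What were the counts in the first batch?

4 clicks and 8 non-clicks

Because Beta–binomial updating is additive in the counts, the combined data contributed (α_post−α_prior, β_post−β_prior) successes and failures.
Total across both batches: 21−14=7 clicks, 28−16=12 non-clicks.
Subtract the second batch: 7−3=4 clicks and 12−4=8 non-clicks.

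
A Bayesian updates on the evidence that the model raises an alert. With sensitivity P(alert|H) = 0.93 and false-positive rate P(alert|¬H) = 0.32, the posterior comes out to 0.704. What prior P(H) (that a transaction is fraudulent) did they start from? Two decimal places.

P(H) = 0.45

In odds form, posterior odds = prior odds × likelihood ratio, so prior odds = posterior odds ÷ LR.
Posterior odds = 0.704/(1−0.704) = 2.3784. LR = 0.93/0.32 = 2.9062.
Prior odds = 2.3784/2.9062 = 0.8184, so P(H) = 0.8184/(1+0.8184) ≈ 0.45.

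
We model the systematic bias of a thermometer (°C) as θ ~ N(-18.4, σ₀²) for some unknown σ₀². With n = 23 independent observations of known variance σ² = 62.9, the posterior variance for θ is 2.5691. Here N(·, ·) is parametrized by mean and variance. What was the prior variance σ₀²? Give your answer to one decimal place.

σ₀² = 42.4

Posterior precision equals prior precision plus data precision: 1/σ_n² = 1/σ₀² + n/σ².
So 1/σ₀² = 1/2.5691 − 23/62.9 = 0.389241 − 0.365660 = 0.023581.
Hence σ₀² = 1/0.023581 ≈ 42.4.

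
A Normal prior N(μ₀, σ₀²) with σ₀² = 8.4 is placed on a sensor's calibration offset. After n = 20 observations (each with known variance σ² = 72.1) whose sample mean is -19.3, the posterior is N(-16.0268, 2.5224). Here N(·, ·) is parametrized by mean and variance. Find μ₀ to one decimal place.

μ₀ = -8.4

The posterior mean is a precision-weighted average: μ_n = (τ₀μ₀ + τ_data·x̄)/(τ₀+τ_data), with τ₀=1/σ₀² and τ_data=n/σ².
Here τ₀ = 1/8.4 = 0.119048 and τ_data = 20/72.1 = 0.277393, so τ_n = 0.396441.
Rearranging for μ₀: μ₀ = (μ_n·τ_n − τ_data·x̄)/τ₀ = (-16.0268·0.396441 − 0.277393·-19.3) / 0.119048 = -0.999996/0.119048 ≈ -8.4.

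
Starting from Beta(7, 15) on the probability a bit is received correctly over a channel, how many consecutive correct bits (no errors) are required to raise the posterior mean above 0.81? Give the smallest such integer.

After k correct bits and 0 errors the posterior is Beta(7+k, 15), with mean (7+k)/(7+15+k).
Set (7+k)/(22+k) > 0.81 and solve: k > (0.81·22 − 7)/(1 − 0.81) = 56.947.
The smallest integer exceeding 56.947 is 57.

k = 57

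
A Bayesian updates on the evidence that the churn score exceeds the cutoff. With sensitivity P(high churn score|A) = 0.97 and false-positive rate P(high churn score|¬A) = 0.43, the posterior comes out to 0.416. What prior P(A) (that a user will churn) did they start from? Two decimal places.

In odds form, posterior odds = prior odds × likelihood ratio, so prior odds = posterior odds ÷ LR.
Posterior odds = 0.416/(1−0.416) = 0.7123. LR = 0.97/0.43 = 2.2558.
Prior odds = 0.7123/2.2558 = 0.3158, so P(A) = 0.3158/(1+0.3158) ≈ 0.24.

P(A) = 0.24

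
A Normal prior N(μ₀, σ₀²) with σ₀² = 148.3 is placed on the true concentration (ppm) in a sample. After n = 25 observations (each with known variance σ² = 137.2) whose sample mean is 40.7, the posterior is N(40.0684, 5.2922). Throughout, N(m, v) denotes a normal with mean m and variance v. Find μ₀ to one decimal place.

μ₀ = 23.0

The posterior mean is a precision-weighted average: μ_n = (τ₀μ₀ + τ_data·x̄)/(τ₀+τ_data), with τ₀=1/σ₀² and τ_data=n/σ².
Here τ₀ = 1/148.3 = 0.006743 and τ_data = 25/137.2 = 0.182216, so τ_n = 0.188959.
Rearranging for μ₀: μ₀ = (μ_n·τ_n − τ_data·x̄)/τ₀ = (40.0684·0.188959 − 0.182216·40.7) / 0.006743 = 0.155094/0.006743 ≈ 23.0.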